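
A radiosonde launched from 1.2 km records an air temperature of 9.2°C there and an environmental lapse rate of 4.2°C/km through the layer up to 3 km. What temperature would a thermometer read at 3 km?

From 1200 m to 3000 m (environmental): cools by 4.2 × 1.8 = 7.56°C, giving 1.64°C.

1.64°C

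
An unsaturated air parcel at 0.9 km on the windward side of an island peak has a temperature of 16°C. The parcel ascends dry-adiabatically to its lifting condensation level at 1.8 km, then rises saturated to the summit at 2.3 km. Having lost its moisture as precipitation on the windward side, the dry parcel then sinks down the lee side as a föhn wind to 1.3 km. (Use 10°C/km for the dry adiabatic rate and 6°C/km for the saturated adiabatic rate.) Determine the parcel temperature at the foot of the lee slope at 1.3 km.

Dry to 1800 m: -10 × 0.9 km = -9°C, so T = 7°C.
Saturated to 2300 m: -6 × 0.5 km = -3°C, so T = 4°C.
Dry descent to 1300 m: +10 × 1 km = +10°C, so T = 14°C.

14°C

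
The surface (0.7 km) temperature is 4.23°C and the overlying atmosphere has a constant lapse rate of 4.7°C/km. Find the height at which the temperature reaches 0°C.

Height above start = (4.23 − 0) / 4.7 = 0.9 km
Altitude = 700 m + 900 m = 1600 m

1.6 km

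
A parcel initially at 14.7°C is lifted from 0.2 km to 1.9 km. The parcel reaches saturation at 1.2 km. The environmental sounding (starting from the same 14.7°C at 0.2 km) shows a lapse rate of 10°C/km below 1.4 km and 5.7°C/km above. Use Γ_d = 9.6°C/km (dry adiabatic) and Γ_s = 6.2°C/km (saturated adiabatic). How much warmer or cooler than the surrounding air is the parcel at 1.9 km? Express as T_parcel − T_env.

+0.91°C (parcel warmer than environment)

Parcel:
  From 200 m to 1200 m (dry): cools by 9.6 × 1 = 9.6°C, giving 5.1°C.
  From 1200 m to 1900 m (saturated): cools by 6.2 × 0.7 = 4.34°C, giving 0.76°C.
Environment:
  From 200 m to 1400 m (environment, lower layer): cools by 10 × 1.2 = 12°C, giving 2.7°C.
  From 1400 m to 1900 m (environment, upper layer): cools by 5.7 × 0.5 = 2.85°C, giving -0.15°C.
T_parcel − T_env = 0.76 − (-0.15) = +0.91°C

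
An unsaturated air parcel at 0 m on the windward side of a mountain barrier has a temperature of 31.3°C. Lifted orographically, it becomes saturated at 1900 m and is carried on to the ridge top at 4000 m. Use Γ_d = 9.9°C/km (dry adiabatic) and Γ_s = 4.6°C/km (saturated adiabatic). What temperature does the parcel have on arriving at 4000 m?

0–1900 m, dry: Δz = 1.9 km ⇒ ΔT = -18.81°C; T = 12.49°C
1900–4000 m, saturated: Δz = 2.1 km ⇒ ΔT = -9.66°C; T = 2.83°C

2.83°C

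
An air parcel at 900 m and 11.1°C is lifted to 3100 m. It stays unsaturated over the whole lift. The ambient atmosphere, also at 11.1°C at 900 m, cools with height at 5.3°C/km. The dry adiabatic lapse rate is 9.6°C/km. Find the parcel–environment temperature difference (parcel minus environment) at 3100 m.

Parcel:
  Dry to 3100 m: -9.6 × 2.2 km = -21.12°C, so T = -10.02°C.
Environment:
  Environment to 3100 m: -5.3 × 2.2 km = -11.66°C, so T = -0.56°C.
T_parcel − T_env = -10.02 − (-0.56) = -9.46°C

-9.46°C (parcel cooler than environment)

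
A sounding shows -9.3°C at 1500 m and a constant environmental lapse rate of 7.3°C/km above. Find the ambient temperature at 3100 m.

Environmental to 3100 m: -7.3 × 1.6 km = -11.68°C, so T = -20.98°C.

-20.98°C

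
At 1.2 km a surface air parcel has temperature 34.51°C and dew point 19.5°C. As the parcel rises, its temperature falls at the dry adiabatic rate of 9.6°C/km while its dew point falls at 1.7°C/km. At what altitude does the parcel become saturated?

T and T_d converge at 9.6 − 1.7 = 7.9°C per km
Height above start = (34.51 − 19.5) / 7.9 = 1.9 km
LCL altitude = 1200 m + 1900 m = 3100 m

3.1 km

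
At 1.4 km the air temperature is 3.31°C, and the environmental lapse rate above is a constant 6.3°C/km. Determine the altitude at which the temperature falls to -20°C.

Height above start = (3.31 − (-20)) / 6.3 = 3.7 km
Altitude = 1400 m + 3700 m = 5100 m

5.1 km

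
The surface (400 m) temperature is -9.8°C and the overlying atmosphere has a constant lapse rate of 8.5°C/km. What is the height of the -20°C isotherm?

Height above start = (-9.8 − (-20)) / 8.5 = 1.2 km
Altitude = 400 m + 1200 m = 1600 m

1600 m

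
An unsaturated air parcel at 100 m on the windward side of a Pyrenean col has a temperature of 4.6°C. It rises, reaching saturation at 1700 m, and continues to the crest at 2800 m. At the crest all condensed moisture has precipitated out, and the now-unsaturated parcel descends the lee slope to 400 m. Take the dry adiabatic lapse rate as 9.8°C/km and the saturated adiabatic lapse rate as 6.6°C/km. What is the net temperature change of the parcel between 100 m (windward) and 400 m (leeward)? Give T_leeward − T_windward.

+0.58°C

100 → 1700 m (dry, 9.8°C/km): ΔT = -9.8 × 1.6 = -15.68°C → T = -11.08°C
1700 → 2800 m (saturated, 6.6°C/km): ΔT = -6.6 × 1.1 = -7.26°C → T = -18.34°C
2800 → 400 m (dry descent, 9.8°C/km): ΔT = +9.8 × 2.4 = +23.52°C → T = 5.18°C
Net change vs windward start: 5.18 − 4.6 = +0.58°C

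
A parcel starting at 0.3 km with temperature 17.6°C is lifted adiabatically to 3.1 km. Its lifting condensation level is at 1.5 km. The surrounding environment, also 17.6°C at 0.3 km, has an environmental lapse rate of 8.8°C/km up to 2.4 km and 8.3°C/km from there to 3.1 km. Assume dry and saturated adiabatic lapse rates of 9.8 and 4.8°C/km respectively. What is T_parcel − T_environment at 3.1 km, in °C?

Parcel:
  300 → 1500 m (dry, 9.8°C/km): ΔT = -9.8 × 1.2 = -11.76°C → T = 5.84°C
  1500 → 3100 m (saturated, 4.8°C/km): ΔT = -4.8 × 1.6 = -7.68°C → T = -1.84°C
Environment:
  300 → 2400 m (environment, lower layer, 8.8°C/km): ΔT = -8.8 × 2.1 = -18.48°C → T = -0.88°C
  2400 → 3100 m (environment, upper layer, 8.3°C/km): ΔT = -8.3 × 0.7 = -5.81°C → T = -6.69°C
T_parcel − T_env = -1.84 − (-6.69) = +4.85°C

+4.85°C (parcel warmer than environment)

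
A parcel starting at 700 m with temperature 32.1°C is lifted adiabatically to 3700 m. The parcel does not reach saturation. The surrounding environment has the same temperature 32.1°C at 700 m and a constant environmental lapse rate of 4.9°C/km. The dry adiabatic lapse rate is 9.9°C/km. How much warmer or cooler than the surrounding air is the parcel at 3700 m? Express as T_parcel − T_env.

-15°C (parcel cooler than environment)

Parcel:
  700–3700 m, dry: Δz = 3 km ⇒ ΔT = -29.7°C; T = 2.4°C
Environment:
  700–3700 m, environment: Δz = 3 km ⇒ ΔT = -14.7°C; T = 17.4°C
T_parcel − T_env = 2.4 − 17.4 = -15°C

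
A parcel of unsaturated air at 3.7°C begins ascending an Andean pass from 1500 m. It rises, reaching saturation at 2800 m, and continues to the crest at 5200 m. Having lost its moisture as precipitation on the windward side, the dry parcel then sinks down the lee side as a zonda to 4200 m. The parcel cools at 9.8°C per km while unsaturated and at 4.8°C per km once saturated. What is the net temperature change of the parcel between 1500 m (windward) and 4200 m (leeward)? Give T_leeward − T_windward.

-14.46°C

Dry to 2800 m: -9.8 × 1.3 km = -12.74°C, so T = -9.04°C.
Saturated to 5200 m: -4.8 × 2.4 km = -11.52°C, so T = -20.56°C.
Dry descent to 4200 m: +9.8 × 1 km = +9.8°C, so T = -10.76°C.
Net change vs windward start: -10.76 − 3.7 = -14.46°C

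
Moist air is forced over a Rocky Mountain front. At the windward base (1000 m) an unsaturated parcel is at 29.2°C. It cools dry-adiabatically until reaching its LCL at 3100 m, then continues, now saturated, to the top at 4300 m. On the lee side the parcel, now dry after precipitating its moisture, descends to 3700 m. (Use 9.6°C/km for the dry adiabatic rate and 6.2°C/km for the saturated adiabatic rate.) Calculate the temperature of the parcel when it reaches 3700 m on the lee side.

1000 → 3100 m (dry, 9.6°C/km): ΔT = -9.6 × 2.1 = -20.16°C → T = 9.04°C
3100 → 4300 m (saturated, 6.2°C/km): ΔT = -6.2 × 1.2 = -7.44°C → T = 1.6°C
4300 → 3700 m (dry descent, 9.6°C/km): ΔT = +9.6 × 0.6 = +5.76°C → T = 7.36°C

7.36°C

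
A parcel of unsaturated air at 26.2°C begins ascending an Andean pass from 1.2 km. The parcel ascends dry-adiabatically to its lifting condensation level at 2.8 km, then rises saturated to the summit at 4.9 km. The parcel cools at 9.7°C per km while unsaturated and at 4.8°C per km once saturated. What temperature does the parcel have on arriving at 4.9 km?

0.6°C

From 1200 m to 2800 m (dry): cools by 9.7 × 1.6 = 15.52°C, giving 10.68°C.
From 2800 m to 4900 m (saturated): cools by 4.8 × 2.1 = 10.08°C, giving 0.6°C.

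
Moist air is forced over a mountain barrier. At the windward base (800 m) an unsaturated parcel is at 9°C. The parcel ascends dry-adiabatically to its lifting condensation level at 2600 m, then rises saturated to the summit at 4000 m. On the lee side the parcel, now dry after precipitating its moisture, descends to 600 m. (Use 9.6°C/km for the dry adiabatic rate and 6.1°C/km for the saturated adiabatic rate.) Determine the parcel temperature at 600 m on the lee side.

800–2600 m, dry: Δz = 1.8 km ⇒ ΔT = -17.28°C; T = -8.28°C
2600–4000 m, saturated: Δz = 1.4 km ⇒ ΔT = -8.54°C; T = -16.82°C
4000–600 m, dry descent: Δz = 3.4 km ⇒ ΔT = +32.64°C; T = 15.82°C

15.82°C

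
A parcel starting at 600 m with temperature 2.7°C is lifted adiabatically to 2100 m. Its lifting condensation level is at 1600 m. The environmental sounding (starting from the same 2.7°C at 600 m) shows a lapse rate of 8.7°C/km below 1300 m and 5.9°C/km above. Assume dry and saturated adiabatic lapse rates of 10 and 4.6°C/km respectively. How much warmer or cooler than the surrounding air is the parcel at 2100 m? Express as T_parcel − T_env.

-1.49°C (parcel cooler than environment)

Parcel:
  600–1600 m, dry: Δz = 1 km ⇒ ΔT = -10°C; T = -7.3°C
  1600–2100 m, saturated: Δz = 0.5 km ⇒ ΔT = -2.3°C; T = -9.6°C
Environment:
  600–1300 m, environment, lower layer: Δz = 0.7 km ⇒ ΔT = -6.09°C; T = -3.39°C
  1300–2100 m, environment, upper layer: Δz = 0.8 km ⇒ ΔT = -4.72°C; T = -8.11°C
T_parcel − T_env = -9.6 − (-8.11) = -1.49°C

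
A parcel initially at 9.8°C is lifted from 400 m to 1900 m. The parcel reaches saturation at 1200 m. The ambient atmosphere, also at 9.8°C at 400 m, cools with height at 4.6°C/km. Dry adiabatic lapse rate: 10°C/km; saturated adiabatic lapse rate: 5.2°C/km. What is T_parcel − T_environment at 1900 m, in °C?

-4.74°C (parcel cooler than environment)

Parcel:
  From 400 m to 1200 m (dry): cools by 10 × 0.8 = 8°C, giving 1.8°C.
  From 1200 m to 1900 m (saturated): cools by 5.2 × 0.7 = 3.64°C, giving -1.84°C.
Environment:
  From 400 m to 1900 m (environment): cools by 4.6 × 1.5 = 6.9°C, giving 2.9°C.
T_parcel − T_env = -1.84 − 2.9 = -4.74°C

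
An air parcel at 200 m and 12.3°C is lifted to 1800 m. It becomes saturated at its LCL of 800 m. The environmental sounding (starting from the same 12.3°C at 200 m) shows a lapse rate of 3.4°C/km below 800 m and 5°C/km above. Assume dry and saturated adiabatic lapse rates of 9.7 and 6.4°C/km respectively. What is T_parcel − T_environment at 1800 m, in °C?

-5.18°C (parcel cooler than environment)

Parcel:
  From 200 m to 800 m (dry): cools by 9.7 × 0.6 = 5.82°C, giving 6.48°C.
  From 800 m to 1800 m (saturated): cools by 6.4 × 1 = 6.4°C, giving 0.08°C.
Environment:
  From 200 m to 800 m (environment, lower layer): cools by 3.4 × 0.6 = 2.04°C, giving 10.26°C.
  From 800 m to 1800 m (environment, upper layer): cools by 5 × 1 = 5°C, giving 5.26°C.
T_parcel − T_env = 0.08 − 5.26 = -5.18°C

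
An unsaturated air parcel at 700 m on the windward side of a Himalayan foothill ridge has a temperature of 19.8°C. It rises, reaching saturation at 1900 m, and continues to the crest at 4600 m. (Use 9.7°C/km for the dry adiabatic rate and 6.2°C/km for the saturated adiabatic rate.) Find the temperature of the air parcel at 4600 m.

From 700 m to 1900 m (dry): cools by 9.7 × 1.2 = 11.64°C, giving 8.16°C.
From 1900 m to 4600 m (saturated): cools by 6.2 × 2.7 = 16.74°C, giving -8.58°C.

-8.58°C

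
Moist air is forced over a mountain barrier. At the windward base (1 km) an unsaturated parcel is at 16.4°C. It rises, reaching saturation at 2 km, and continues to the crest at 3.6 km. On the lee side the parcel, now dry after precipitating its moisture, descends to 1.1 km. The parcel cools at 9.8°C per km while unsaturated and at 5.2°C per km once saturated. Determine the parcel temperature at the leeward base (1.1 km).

Dry to 2000 m: -9.8 × 1 km = -9.8°C, so T = 6.6°C.
Saturated to 3600 m: -5.2 × 1.6 km = -8.32°C, so T = -1.72°C.
Dry descent to 1100 m: +9.8 × 2.5 km = +24.5°C, so T = 22.78°C.

22.78°C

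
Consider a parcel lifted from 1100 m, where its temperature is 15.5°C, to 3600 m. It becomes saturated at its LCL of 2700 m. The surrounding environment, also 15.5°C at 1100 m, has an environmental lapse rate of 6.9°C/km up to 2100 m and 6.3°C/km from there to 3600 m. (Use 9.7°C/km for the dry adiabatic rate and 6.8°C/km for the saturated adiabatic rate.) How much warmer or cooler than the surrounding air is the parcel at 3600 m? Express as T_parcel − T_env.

-5.29°C (parcel cooler than environment)

Parcel:
  Dry to 2700 m: -9.7 × 1.6 km = -15.52°C, so T = -0.02°C.
  Saturated to 3600 m: -6.8 × 0.9 km = -6.12°C, so T = -6.14°C.
Environment:
  Environment, lower layer to 2100 m: -6.9 × 1 km = -6.9°C, so T = 8.6°C.
  Environment, upper layer to 3600 m: -6.3 × 1.5 km = -9.45°C, so T = -0.85°C.
T_parcel − T_env = -6.14 − (-0.85) = -5.29°C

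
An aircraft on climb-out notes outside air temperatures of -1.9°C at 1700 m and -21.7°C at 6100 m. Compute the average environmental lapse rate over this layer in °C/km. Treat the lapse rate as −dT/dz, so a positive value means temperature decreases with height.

Γ = −ΔT/Δz = (-1.9 − (-21.7)) / (6100 − 1700) m
  = 19.8°C / 4.4 km = 4.5°C/km

4.5°C/km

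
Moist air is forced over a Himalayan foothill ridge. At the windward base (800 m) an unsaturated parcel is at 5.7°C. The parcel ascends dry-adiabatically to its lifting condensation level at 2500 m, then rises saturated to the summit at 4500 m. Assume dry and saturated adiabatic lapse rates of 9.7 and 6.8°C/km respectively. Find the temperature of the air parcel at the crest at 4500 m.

-24.39°C

800–2500 m, dry: Δz = 1.7 km ⇒ ΔT = -16.49°C; T = -10.79°C
2500–4500 m, saturated: Δz = 2 km ⇒ ΔT = -13.6°C; T = -24.39°C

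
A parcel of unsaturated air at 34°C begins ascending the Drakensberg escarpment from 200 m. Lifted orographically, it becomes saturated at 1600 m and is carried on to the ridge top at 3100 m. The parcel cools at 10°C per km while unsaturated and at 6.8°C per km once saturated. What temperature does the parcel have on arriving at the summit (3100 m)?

200–1600 m, dry: Δz = 1.4 km ⇒ ΔT = -14°C; T = 20°C
1600–3100 m, saturated: Δz = 1.5 km ⇒ ΔT = -10.2°C; T = 9.8°C

9.8°C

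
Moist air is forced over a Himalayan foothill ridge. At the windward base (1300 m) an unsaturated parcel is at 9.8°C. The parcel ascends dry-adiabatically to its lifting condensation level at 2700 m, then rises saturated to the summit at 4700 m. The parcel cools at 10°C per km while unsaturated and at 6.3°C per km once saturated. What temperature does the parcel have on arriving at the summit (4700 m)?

-16.8°C

From 1300 m to 2700 m (dry): cools by 10 × 1.4 = 14°C, giving -4.2°C.
From 2700 m to 4700 m (saturated): cools by 6.3 × 2 = 12.6°C, giving -16.8°C.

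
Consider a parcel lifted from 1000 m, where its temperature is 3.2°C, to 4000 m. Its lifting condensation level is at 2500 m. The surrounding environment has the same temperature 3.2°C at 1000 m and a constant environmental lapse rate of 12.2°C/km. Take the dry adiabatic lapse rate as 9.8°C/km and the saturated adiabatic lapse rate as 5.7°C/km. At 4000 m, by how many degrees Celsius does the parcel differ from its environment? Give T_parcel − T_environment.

+13.35°C (parcel warmer than environment)

Parcel:
  1000–2500 m, dry: Δz = 1.5 km ⇒ ΔT = -14.7°C; T = -11.5°C
  2500–4000 m, saturated: Δz = 1.5 km ⇒ ΔT = -8.55°C; T = -20.05°C
Environment:
  1000–4000 m, environment: Δz = 3 km ⇒ ΔT = -36.6°C; T = -33.4°C
T_parcel − T_env = -20.05 − (-33.4) = +13.35°C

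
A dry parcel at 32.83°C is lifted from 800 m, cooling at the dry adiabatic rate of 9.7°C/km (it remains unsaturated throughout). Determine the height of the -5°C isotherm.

4700 m

Height above start = (32.83 − (-5)) / 9.7 = 3.9 km
Altitude = 800 m + 3900 m = 4700 m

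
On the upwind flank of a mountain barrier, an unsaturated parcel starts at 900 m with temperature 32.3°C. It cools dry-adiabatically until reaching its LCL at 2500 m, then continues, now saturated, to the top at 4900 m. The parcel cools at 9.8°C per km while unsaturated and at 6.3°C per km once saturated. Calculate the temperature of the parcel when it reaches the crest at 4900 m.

From 900 m to 2500 m (dry): cools by 9.8 × 1.6 = 15.68°C, giving 16.62°C.
From 2500 m to 4900 m (saturated): cools by 6.3 × 2.4 = 15.12°C, giving 1.5°C.

1.5°C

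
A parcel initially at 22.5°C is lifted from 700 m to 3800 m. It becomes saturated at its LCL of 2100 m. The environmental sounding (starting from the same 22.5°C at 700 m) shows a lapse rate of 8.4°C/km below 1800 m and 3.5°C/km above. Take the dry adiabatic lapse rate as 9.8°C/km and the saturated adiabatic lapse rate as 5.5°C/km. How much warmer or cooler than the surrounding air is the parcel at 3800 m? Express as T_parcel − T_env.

-6.83°C (parcel cooler than environment)

Parcel:
  700–2100 m, dry: Δz = 1.4 km ⇒ ΔT = -13.72°C; T = 8.78°C
  2100–3800 m, saturated: Δz = 1.7 km ⇒ ΔT = -9.35°C; T = -0.57°C
Environment:
  700–1800 m, environment, lower layer: Δz = 1.1 km ⇒ ΔT = -9.24°C; T = 13.26°C
  1800–3800 m, environment, upper layer: Δz = 2 km ⇒ ΔT = -7°C; T = 6.26°C
T_parcel − T_env = -0.57 − 6.26 = -6.83°C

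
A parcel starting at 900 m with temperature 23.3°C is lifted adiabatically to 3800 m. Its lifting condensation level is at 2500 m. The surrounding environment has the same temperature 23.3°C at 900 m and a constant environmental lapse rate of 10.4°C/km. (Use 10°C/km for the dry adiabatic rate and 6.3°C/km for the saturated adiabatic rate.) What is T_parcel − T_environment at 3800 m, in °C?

Parcel:
  900–2500 m, dry: Δz = 1.6 km ⇒ ΔT = -16°C; T = 7.3°C
  2500–3800 m, saturated: Δz = 1.3 km ⇒ ΔT = -8.19°C; T = -0.89°C
Environment:
  900–3800 m, environment: Δz = 2.9 km ⇒ ΔT = -30.16°C; T = -6.86°C
T_parcel − T_env = -0.89 − (-6.86) = +5.97°C

+5.97°C (parcel warmer than environment)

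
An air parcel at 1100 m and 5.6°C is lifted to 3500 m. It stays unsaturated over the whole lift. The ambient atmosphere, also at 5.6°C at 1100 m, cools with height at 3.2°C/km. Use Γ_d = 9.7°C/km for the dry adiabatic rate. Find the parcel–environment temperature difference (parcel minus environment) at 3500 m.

Parcel:
  From 1100 m to 3500 m (dry): cools by 9.7 × 2.4 = 23.28°C, giving -17.68°C.
Environment:
  From 1100 m to 3500 m (environment): cools by 3.2 × 2.4 = 7.68°C, giving -2.08°C.
T_parcel − T_env = -17.68 − (-2.08) = -15.6°C

-15.6°C (parcel cooler than environment)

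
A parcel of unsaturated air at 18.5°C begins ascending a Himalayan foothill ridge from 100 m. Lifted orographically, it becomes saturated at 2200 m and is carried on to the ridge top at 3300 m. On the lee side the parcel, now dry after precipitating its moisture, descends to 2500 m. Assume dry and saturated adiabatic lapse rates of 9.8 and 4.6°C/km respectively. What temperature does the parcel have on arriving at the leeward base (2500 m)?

Dry to 2200 m: -9.8 × 2.1 km = -20.58°C, so T = -2.08°C.
Saturated to 3300 m: -4.6 × 1.1 km = -5.06°C, so T = -7.14°C.
Dry descent to 2500 m: +9.8 × 0.8 km = +7.84°C, so T = 0.7°C.

0.7°C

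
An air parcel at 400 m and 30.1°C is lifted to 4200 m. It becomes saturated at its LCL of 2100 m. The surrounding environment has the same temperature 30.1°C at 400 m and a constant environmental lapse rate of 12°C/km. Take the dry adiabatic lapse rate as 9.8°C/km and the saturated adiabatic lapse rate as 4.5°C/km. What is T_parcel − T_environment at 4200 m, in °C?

Parcel:
  Dry to 2100 m: -9.8 × 1.7 km = -16.66°C, so T = 13.44°C.
  Saturated to 4200 m: -4.5 × 2.1 km = -9.45°C, so T = 3.99°C.
Environment:
  Environment to 4200 m: -12 × 3.8 km = -45.6°C, so T = -15.5°C.
T_parcel − T_env = 3.99 − (-15.5) = +19.49°C

+19.49°C (parcel warmer than environment)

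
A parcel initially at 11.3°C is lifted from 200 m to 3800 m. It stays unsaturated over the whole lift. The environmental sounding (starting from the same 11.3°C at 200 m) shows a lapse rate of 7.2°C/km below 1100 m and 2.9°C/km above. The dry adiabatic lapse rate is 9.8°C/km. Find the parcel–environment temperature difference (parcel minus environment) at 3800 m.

Parcel:
  200 → 3800 m (dry, 9.8°C/km): ΔT = -9.8 × 3.6 = -35.28°C → T = -23.98°C
Environment:
  200 → 1100 m (environment, lower layer, 7.2°C/km): ΔT = -7.2 × 0.9 = -6.48°C → T = 4.82°C
  1100 → 3800 m (environment, upper layer, 2.9°C/km): ΔT = -2.9 × 2.7 = -7.83°C → T = -3.01°C
T_parcel − T_env = -23.98 − (-3.01) = -20.97°C

-20.97°C (parcel cooler than environment)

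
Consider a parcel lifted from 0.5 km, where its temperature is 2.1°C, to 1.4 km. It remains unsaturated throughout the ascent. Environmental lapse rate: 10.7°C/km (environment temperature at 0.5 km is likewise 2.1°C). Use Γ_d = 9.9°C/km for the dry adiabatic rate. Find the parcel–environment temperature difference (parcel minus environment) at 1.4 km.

+0.72°C (parcel warmer than environment)

Parcel:
  Dry to 1400 m: -9.9 × 0.9 km = -8.91°C, so T = -6.81°C.
Environment:
  Environment to 1400 m: -10.7 × 0.9 km = -9.63°C, so T = -7.53°C.
T_parcel − T_env = -6.81 − (-7.53) = +0.72°C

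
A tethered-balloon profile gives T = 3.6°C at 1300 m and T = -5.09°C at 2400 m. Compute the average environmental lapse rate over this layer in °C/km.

Γ = −ΔT/Δz = (3.6 − (-5.09)) / (2400 − 1300) m
  = 8.69°C / 1.1 km = 7.9°C/km

7.9°C/km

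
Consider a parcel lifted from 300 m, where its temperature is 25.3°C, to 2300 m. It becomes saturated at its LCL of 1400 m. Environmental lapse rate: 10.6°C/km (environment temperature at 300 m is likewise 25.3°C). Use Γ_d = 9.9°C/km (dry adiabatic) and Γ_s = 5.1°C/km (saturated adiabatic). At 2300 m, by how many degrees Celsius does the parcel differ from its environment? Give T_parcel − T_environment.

+5.72°C (parcel warmer than environment)

Parcel:
  From 300 m to 1400 m (dry): cools by 9.9 × 1.1 = 10.89°C, giving 14.41°C.
  From 1400 m to 2300 m (saturated): cools by 5.1 × 0.9 = 4.59°C, giving 9.82°C.
Environment:
  From 300 m to 2300 m (environment): cools by 10.6 × 2 = 21.2°C, giving 4.1°C.
T_parcel − T_env = 9.82 − 4.1 = +5.72°C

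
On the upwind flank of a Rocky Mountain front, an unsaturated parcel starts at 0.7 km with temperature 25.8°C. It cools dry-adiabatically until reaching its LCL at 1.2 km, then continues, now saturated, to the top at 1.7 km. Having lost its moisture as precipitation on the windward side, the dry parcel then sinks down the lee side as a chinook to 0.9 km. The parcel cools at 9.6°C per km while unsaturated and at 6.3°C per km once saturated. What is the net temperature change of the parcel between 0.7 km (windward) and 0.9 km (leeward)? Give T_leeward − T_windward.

-0.27°C

Dry to 1200 m: -9.6 × 0.5 km = -4.8°C, so T = 21°C.
Saturated to 1700 m: -6.3 × 0.5 km = -3.15°C, so T = 17.85°C.
Dry descent to 900 m: +9.6 × 0.8 km = +7.68°C, so T = 25.53°C.
Net change vs windward start: 25.53 − 25.8 = -0.27°C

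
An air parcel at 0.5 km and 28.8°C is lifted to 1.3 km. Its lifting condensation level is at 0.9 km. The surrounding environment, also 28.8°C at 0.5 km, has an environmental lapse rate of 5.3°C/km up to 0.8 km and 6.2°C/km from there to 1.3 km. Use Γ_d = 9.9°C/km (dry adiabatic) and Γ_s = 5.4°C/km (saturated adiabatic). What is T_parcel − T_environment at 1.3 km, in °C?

Parcel:
  From 500 m to 900 m (dry): cools by 9.9 × 0.4 = 3.96°C, giving 24.84°C.
  From 900 m to 1300 m (saturated): cools by 5.4 × 0.4 = 2.16°C, giving 22.68°C.
Environment:
  From 500 m to 800 m (environment, lower layer): cools by 5.3 × 0.3 = 1.59°C, giving 27.21°C.
  From 800 m to 1300 m (environment, upper layer): cools by 6.2 × 0.5 = 3.1°C, giving 24.11°C.
T_parcel − T_env = 22.68 − 24.11 = -1.43°C

-1.43°C (parcel cooler than environment)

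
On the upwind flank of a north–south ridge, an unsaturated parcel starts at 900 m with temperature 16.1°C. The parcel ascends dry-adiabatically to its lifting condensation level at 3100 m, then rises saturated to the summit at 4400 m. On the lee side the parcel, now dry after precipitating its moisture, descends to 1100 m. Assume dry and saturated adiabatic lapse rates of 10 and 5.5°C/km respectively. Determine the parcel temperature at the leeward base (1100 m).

From 900 m to 3100 m (dry): cools by 10 × 2.2 = 22°C, giving -5.9°C.
From 3100 m to 4400 m (saturated): cools by 5.5 × 1.3 = 7.15°C, giving -13.05°C.
From 4400 m to 1100 m (dry descent): warms by 10 × 3.3 = 33°C, giving 19.95°C.

19.95°C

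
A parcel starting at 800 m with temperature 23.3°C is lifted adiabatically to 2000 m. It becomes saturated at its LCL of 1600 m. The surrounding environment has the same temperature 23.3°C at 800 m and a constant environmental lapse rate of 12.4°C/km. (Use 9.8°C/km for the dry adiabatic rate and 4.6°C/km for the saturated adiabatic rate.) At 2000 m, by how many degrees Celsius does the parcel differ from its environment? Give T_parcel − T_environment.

Parcel:
  800–1600 m, dry: Δz = 0.8 km ⇒ ΔT = -7.84°C; T = 15.46°C
  1600–2000 m, saturated: Δz = 0.4 km ⇒ ΔT = -1.84°C; T = 13.62°C
Environment:
  800–2000 m, environment: Δz = 1.2 km ⇒ ΔT = -14.88°C; T = 8.42°C
T_parcel − T_env = 13.62 − 8.42 = +5.2°C

+5.2°C (parcel warmer than environment)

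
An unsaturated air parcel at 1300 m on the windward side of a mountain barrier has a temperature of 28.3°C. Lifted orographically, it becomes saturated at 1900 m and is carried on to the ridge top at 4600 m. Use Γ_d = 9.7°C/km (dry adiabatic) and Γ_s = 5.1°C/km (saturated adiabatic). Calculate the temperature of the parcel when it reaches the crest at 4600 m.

8.71°C

From 1300 m to 1900 m (dry): cools by 9.7 × 0.6 = 5.82°C, giving 22.48°C.
From 1900 m to 4600 m (saturated): cools by 5.1 × 2.7 = 13.77°C, giving 8.71°C.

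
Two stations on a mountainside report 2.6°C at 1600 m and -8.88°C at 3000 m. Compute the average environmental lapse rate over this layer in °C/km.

Γ = −ΔT/Δz = (2.6 − (-8.88)) / (3000 − 1600) m
  = 11.48°C / 1.4 km = 8.2°C/km

8.2°C/km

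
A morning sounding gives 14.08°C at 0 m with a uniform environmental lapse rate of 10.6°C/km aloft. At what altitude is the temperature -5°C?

1800 m

Height above start = (14.08 − (-5)) / 10.6 = 1.8 km
Altitude = 0 m + 1800 m = 1800 m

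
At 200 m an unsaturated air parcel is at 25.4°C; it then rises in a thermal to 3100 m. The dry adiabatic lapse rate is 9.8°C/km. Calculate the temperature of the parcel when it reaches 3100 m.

-3.02°C

Dry adiabatic to 3100 m: -9.8 × 2.9 km = -28.42°C, so T = -3.02°C.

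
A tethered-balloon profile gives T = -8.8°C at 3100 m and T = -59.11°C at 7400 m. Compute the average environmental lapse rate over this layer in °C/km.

Γ = −ΔT/Δz = (-8.8 − (-59.11)) / (7400 − 3100) m
  = 50.31°C / 4.3 km = 11.7°C/km

11.7°C/km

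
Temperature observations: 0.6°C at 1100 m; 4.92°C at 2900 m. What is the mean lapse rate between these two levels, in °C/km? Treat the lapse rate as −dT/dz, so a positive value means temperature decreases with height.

-2.4°C/km

Γ = −ΔT/Δz = (0.6 − 4.92) / (2900 − 1100) m
  = -4.32°C / 1.8 km = -2.4°C/km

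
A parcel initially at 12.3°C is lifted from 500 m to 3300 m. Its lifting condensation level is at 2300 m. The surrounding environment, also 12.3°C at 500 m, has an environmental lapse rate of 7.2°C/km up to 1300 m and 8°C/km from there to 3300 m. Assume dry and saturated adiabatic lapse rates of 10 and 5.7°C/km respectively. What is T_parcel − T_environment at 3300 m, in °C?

-1.94°C (parcel cooler than environment)

Parcel:
  From 500 m to 2300 m (dry): cools by 10 × 1.8 = 18°C, giving -5.7°C.
  From 2300 m to 3300 m (saturated): cools by 5.7 × 1 = 5.7°C, giving -11.4°C.
Environment:
  From 500 m to 1300 m (environment, lower layer): cools by 7.2 × 0.8 = 5.76°C, giving 6.54°C.
  From 1300 m to 3300 m (environment, upper layer): cools by 8 × 2 = 16°C, giving -9.46°C.
T_parcel − T_env = -11.4 − (-9.46) = -1.94°C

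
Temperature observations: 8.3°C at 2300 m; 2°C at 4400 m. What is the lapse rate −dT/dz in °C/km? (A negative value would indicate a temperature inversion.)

3°C/km

Γ = −ΔT/Δz = (8.3 − 2) / (4400 − 2300) m
  = 6.3°C / 2.1 km = 3°C/km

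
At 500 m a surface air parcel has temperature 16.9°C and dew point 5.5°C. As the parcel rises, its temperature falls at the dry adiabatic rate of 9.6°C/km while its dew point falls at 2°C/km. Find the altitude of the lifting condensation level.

2000 m

T and T_d converge at 9.6 − 2 = 7.6°C per km
Height above start = (16.9 − 5.5) / 7.6 = 1.5 km
LCL altitude = 500 m + 1500 m = 2000 m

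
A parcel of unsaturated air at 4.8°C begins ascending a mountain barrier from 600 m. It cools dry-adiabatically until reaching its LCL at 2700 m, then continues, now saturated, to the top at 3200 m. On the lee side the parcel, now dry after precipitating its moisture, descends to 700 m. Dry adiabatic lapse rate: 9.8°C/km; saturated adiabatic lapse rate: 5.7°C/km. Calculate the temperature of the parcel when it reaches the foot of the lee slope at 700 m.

5.87°C

600–2700 m, dry: Δz = 2.1 km ⇒ ΔT = -20.58°C; T = -15.78°C
2700–3200 m, saturated: Δz = 0.5 km ⇒ ΔT = -2.85°C; T = -18.63°C
3200–700 m, dry descent: Δz = 2.5 km ⇒ ΔT = +24.5°C; T = 5.87°C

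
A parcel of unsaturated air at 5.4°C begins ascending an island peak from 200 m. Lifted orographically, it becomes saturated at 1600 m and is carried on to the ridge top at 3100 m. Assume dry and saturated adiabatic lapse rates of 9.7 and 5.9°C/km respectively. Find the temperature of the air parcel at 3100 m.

-17.03°C

From 200 m to 1600 m (dry): cools by 9.7 × 1.4 = 13.58°C, giving -8.18°C.
From 1600 m to 3100 m (saturated): cools by 5.9 × 1.5 = 8.85°C, giving -17.03°C.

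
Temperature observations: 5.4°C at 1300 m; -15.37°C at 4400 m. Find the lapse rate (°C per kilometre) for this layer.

Γ = −ΔT/Δz = (5.4 − (-15.37)) / (4400 − 1300) m
  = 20.77°C / 3.1 km = 6.7°C/km

6.7°C/km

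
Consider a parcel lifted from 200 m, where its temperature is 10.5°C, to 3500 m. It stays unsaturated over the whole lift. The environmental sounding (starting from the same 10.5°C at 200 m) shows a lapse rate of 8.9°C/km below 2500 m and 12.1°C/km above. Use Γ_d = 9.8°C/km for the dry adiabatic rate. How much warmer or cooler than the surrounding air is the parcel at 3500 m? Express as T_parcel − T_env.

Parcel:
  200–3500 m, dry: Δz = 3.3 km ⇒ ΔT = -32.34°C; T = -21.84°C
Environment:
  200–2500 m, environment, lower layer: Δz = 2.3 km ⇒ ΔT = -20.47°C; T = -9.97°C
  2500–3500 m, environment, upper layer: Δz = 1 km ⇒ ΔT = -12.1°C; T = -22.07°C
T_parcel − T_env = -21.84 − (-22.07) = +0.23°C

+0.23°C (parcel warmer than environment)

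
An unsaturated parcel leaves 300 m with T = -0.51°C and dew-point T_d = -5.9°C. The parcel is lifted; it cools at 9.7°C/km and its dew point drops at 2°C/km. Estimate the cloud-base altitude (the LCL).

1000 m

T and T_d converge at 9.7 − 2 = 7.7°C per km
Height above start = (-0.51 − (-5.9)) / 7.7 = 0.7 km
LCL altitude = 300 m + 700 m = 1000 m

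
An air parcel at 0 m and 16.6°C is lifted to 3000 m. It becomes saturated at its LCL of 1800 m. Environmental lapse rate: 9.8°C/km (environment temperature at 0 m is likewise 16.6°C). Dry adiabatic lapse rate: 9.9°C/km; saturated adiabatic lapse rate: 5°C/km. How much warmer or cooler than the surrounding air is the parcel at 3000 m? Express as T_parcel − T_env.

+5.58°C (parcel warmer than environment)

Parcel:
  0 → 1800 m (dry, 9.9°C/km): ΔT = -9.9 × 1.8 = -17.82°C → T = -1.22°C
  1800 → 3000 m (saturated, 5°C/km): ΔT = -5 × 1.2 = -6°C → T = -7.22°C
Environment:
  0 → 3000 m (environment, 9.8°C/km): ΔT = -9.8 × 3 = -29.4°C → T = -12.8°C
T_parcel − T_env = -7.22 − (-12.8) = +5.58°C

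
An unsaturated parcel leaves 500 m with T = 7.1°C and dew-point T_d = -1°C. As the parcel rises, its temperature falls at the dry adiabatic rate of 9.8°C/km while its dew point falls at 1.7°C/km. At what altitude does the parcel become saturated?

T and T_d converge at 9.8 − 1.7 = 8.1°C per km
Height above start = (7.1 − (-1)) / 8.1 = 1 km
LCL altitude = 500 m + 1000 m = 1500 m

1500 m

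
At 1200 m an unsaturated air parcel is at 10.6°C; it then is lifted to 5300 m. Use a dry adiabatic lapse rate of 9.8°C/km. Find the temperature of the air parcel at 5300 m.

-29.58°C

1200–5300 m, dry adiabatic: Δz = 4.1 km ⇒ ΔT = -40.18°C; T = -29.58°C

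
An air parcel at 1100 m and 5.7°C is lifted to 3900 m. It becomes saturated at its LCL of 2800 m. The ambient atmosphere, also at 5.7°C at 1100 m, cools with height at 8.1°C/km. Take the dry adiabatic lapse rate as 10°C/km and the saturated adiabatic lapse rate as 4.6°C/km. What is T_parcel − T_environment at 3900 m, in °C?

Parcel:
  Dry to 2800 m: -10 × 1.7 km = -17°C, so T = -11.3°C.
  Saturated to 3900 m: -4.6 × 1.1 km = -5.06°C, so T = -16.36°C.
Environment:
  Environment to 3900 m: -8.1 × 2.8 km = -22.68°C, so T = -16.98°C.
T_parcel − T_env = -16.36 − (-16.98) = +0.62°C

+0.62°C (parcel warmer than environment)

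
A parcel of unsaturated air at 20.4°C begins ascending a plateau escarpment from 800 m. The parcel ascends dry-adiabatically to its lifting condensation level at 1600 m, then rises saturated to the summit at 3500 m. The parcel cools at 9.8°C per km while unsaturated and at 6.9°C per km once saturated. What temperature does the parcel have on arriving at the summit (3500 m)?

-0.55°C

800–1600 m, dry: Δz = 0.8 km ⇒ ΔT = -7.84°C; T = 12.56°C
1600–3500 m, saturated: Δz = 1.9 km ⇒ ΔT = -13.11°C; T = -0.55°C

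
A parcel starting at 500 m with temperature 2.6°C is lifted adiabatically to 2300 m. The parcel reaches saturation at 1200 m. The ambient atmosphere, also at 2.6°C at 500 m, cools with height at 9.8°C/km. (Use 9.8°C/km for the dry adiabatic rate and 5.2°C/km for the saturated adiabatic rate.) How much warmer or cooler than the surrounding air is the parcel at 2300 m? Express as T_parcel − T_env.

+5.06°C (parcel warmer than environment)

Parcel:
  500–1200 m, dry: Δz = 0.7 km ⇒ ΔT = -6.86°C; T = -4.26°C
  1200–2300 m, saturated: Δz = 1.1 km ⇒ ΔT = -5.72°C; T = -9.98°C
Environment:
  500–2300 m, environment: Δz = 1.8 km ⇒ ΔT = -17.64°C; T = -15.04°C
T_parcel − T_env = -9.98 − (-15.04) = +5.06°C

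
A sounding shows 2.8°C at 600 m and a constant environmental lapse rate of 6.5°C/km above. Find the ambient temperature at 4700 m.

600 → 4700 m (environmental, 6.5°C/km): ΔT = -6.5 × 4.1 = -26.65°C → T = -23.85°C

-23.85°C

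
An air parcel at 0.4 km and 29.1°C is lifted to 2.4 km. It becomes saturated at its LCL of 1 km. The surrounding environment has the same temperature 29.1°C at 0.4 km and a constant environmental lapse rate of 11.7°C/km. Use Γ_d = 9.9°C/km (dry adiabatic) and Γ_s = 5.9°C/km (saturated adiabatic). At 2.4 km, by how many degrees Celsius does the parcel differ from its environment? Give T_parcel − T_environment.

Parcel:
  From 400 m to 1000 m (dry): cools by 9.9 × 0.6 = 5.94°C, giving 23.16°C.
  From 1000 m to 2400 m (saturated): cools by 5.9 × 1.4 = 8.26°C, giving 14.9°C.
Environment:
  From 400 m to 2400 m (environment): cools by 11.7 × 2 = 23.4°C, giving 5.7°C.
T_parcel − T_env = 14.9 − 5.7 = +9.2°C

+9.2°C (parcel warmer than environment)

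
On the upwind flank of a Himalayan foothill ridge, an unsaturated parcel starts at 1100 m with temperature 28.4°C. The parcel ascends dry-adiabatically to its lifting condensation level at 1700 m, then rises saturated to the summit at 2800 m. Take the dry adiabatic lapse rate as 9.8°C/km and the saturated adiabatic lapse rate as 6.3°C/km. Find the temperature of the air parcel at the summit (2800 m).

15.59°C

1100 → 1700 m (dry, 9.8°C/km): ΔT = -9.8 × 0.6 = -5.88°C → T = 22.52°C
1700 → 2800 m (saturated, 6.3°C/km): ΔT = -6.3 × 1.1 = -6.93°C → T = 15.59°C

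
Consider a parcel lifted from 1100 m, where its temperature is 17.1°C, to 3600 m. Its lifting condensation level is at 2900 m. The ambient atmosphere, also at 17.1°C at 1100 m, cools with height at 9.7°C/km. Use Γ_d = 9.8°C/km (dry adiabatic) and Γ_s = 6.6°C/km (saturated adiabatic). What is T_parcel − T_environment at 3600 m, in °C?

Parcel:
  From 1100 m to 2900 m (dry): cools by 9.8 × 1.8 = 17.64°C, giving -0.54°C.
  From 2900 m to 3600 m (saturated): cools by 6.6 × 0.7 = 4.62°C, giving -5.16°C.
Environment:
  From 1100 m to 3600 m (environment): cools by 9.7 × 2.5 = 24.25°C, giving -7.15°C.
T_parcel − T_env = -5.16 − (-7.15) = +1.99°C

+1.99°C (parcel warmer than environment)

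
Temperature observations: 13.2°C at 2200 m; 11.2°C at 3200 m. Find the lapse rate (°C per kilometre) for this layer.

2°C/km

Γ = −ΔT/Δz = (13.2 − 11.2) / (3200 − 2200) m
  = 2°C / 1 km = 2°C/km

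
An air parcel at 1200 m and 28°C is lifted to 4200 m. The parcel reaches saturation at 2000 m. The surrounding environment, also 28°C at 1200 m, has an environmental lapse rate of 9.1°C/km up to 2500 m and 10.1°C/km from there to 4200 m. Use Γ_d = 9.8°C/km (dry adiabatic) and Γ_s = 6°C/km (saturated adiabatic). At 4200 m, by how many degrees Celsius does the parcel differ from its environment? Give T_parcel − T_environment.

Parcel:
  Dry to 2000 m: -9.8 × 0.8 km = -7.84°C, so T = 20.16°C.
  Saturated to 4200 m: -6 × 2.2 km = -13.2°C, so T = 6.96°C.
Environment:
  Environment, lower layer to 2500 m: -9.1 × 1.3 km = -11.83°C, so T = 16.17°C.
  Environment, upper layer to 4200 m: -10.1 × 1.7 km = -17.17°C, so T = -1°C.
T_parcel − T_env = 6.96 − (-1) = +7.96°C

+7.96°C (parcel warmer than environment)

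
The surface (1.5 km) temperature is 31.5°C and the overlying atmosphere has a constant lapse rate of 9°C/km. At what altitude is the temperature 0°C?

5 km

Height above start = (31.5 − 0) / 9 = 3.5 km
Altitude = 1500 m + 3500 m = 5000 m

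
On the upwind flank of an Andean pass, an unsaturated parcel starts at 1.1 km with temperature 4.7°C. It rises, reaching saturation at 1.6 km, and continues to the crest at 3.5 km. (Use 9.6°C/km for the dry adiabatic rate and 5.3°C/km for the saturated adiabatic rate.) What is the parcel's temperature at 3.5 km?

-10.17°C

1100–1600 m, dry: Δz = 0.5 km ⇒ ΔT = -4.8°C; T = -0.1°C
1600–3500 m, saturated: Δz = 1.9 km ⇒ ΔT = -10.07°C; T = -10.17°C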